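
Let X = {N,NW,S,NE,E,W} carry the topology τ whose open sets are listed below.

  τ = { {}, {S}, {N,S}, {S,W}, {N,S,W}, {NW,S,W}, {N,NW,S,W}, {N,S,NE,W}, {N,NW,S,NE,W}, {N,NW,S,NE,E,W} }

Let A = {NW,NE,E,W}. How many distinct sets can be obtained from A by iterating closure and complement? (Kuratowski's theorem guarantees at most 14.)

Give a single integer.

4

closure: X∖int(X∖A) = X∖{N,S} = {NW,NE,E,W}
Let k=closure and c=complement:
  1. A     = {NW,NE,E,W}
  2. cA    = {N,S}
  3. kcA   = {N,NW,S,NE,E,W}
  4. ckcA  = {}
— saturated at 4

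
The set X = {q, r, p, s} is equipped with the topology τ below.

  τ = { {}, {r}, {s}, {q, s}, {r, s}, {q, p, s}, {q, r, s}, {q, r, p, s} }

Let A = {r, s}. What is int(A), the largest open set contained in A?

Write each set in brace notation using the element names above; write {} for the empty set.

open subsets of A: {}, {r}, {s}, {r, s}; so int(A) = {r, s}

{r, s}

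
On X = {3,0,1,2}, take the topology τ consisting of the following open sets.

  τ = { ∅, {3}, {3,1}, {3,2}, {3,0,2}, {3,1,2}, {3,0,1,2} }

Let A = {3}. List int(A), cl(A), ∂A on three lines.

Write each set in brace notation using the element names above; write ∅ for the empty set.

interior: largest open inside A is {3} (from ∅, {3})
cl via duality: int({0,1,2}) = ∅, so X∖∅ = {3,0,1,2}
cl∖int = {0,1,2}

int(A) = {3}
cl(A)  = {3,0,1,2}
∂A     = {0,1,2}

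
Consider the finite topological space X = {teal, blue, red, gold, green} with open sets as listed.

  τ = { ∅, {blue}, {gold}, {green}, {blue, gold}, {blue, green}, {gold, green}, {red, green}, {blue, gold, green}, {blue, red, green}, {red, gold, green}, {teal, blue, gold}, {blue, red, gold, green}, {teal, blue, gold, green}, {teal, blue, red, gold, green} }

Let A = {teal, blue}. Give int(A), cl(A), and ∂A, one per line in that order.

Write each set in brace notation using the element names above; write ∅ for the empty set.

int(A) = {blue}
cl(A)  = {teal, blue}
∂A     = {teal}

interior: largest open inside A is {blue} (from ∅, {blue})
cl via duality: int({red, gold, green}) = {red, gold, green}, so X∖{red, gold, green} = {teal, blue}
cl∖int = {teal}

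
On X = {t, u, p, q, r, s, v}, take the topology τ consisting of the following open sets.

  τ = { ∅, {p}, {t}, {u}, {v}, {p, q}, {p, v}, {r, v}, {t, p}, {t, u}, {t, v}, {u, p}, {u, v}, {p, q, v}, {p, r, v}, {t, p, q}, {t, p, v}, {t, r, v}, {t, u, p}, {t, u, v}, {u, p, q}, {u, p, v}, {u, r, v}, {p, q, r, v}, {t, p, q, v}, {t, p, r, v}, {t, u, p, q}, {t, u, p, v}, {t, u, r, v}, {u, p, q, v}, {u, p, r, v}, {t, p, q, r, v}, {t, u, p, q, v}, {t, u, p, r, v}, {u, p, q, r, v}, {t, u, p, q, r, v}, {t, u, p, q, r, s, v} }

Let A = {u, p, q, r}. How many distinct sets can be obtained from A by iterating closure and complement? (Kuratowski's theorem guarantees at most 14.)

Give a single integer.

closure: X∖int(X∖A) = X∖{t, v} = {u, p, q, r, s}
Let k=closure and c=complement:
  1. A     = {u, p, q, r}
  2. kA    = {u, p, q, r, s}
  3. cA    = {t, s, v}
  4. ckA   = {t, v}
  5. kcA   = {t, r, s, v}
  6. ckcA  = {u, p, q}
  7. kckcA = {u, p, q, s}
  8. ckckcA = {t, r, v}
— saturated at 8

8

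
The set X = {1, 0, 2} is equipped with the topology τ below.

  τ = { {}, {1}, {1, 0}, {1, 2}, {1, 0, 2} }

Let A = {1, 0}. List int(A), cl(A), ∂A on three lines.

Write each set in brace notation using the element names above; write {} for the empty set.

int(A) = {1, 0}
cl(A)  = {1, 0, 2}
∂A     = {2}

open subsets of A: {}, {1}, {1, 0}; so int(A) = {1, 0}
closure: X∖int(X∖A) = X∖{} = {1, 0, 2}
∂A = {1, 0, 2} minus {1, 0} = {2}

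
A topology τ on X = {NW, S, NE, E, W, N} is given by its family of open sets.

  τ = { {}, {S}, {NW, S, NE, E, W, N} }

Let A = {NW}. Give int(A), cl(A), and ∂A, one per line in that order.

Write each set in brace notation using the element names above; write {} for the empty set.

open subsets of A: {}; so int(A) = {}
closure: X∖int(X∖A) = X∖{S} = {NW, NE, E, W, N}
∂A = {NW, NE, E, W, N} minus {} = {NW, NE, E, W, N}

int(A) = {}
cl(A)  = {NW, NE, E, W, N}
∂A     = {NW, NE, E, W, N}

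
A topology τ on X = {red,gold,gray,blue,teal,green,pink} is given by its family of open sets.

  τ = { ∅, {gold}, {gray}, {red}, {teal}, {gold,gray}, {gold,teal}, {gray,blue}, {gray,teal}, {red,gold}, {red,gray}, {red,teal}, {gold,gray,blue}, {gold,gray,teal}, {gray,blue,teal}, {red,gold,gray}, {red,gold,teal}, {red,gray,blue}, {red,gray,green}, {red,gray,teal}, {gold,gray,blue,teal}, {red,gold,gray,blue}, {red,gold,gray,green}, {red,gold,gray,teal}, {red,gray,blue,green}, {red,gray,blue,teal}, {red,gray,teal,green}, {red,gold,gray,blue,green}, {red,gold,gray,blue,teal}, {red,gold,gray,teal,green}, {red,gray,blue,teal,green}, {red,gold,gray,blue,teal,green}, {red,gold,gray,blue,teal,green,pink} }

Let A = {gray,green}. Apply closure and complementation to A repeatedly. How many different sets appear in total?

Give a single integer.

complement {red,gold,blue,teal,pink}; its interior {red,gold,teal}; cl(A) = X∖{red,gold,teal} = {gray,blue,green,pink}
With k = closure, c = complement:
  1. A     = {gray,green}
  2. kA    = {gray,blue,green,pink}
  3. cA    = {red,gold,blue,teal,pink}
  4. ckA   = {red,gold,teal}
  5. kcA   = {red,gold,blue,teal,green,pink}
  6. kckA  = {red,gold,teal,green,pink}
  7. ckcA  = {gray}
  8. ckckA = {gray,blue}
k, c of each give nothing new

8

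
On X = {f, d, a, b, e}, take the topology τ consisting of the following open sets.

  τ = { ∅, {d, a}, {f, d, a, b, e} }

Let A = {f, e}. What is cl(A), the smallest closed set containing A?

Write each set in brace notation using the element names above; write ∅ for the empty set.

cl via duality: int({d, a, b}) = {d, a}, so X∖{d, a} = {f, b, e}

{f, b, e}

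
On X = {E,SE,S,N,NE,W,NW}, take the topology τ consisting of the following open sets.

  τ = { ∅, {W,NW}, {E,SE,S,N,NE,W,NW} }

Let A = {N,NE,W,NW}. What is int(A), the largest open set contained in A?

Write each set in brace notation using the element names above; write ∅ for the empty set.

{W,NW}

interior: largest open inside A is {W,NW} (from ∅, {W,NW})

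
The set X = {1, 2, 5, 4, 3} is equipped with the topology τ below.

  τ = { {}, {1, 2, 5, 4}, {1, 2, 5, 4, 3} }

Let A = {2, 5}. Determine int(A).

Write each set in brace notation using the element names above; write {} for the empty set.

{}

open subsets of A: {}; so int(A) = {}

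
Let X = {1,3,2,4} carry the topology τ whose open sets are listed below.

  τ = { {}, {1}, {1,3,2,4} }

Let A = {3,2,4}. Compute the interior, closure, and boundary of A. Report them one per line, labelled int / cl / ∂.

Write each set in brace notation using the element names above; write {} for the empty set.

int(A) = {}
cl(A)  = {3,2,4}
∂A     = {3,2,4}

U open, U⊆A: {}. int(A) = ⋃ = {}
X∖A={1}, int(X∖A)={1}, hence cl(A)={3,2,4}
∂A: remove int from cl → {3,2,4}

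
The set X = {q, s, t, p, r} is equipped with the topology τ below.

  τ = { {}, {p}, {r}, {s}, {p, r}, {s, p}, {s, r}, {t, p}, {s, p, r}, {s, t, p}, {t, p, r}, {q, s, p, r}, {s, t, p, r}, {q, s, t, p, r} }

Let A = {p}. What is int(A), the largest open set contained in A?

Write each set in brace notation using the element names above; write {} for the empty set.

opens ⊆ A: {}, {p}; union → int = {p}

{p}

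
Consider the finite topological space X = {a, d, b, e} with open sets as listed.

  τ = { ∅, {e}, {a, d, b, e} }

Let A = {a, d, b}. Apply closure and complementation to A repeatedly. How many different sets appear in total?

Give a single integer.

4

cl via duality: int({e}) = {e}, so X∖{e} = {a, d, b}
Write k for closure, c for complement:
  1. A     = {a, d, b}
  2. cA    = {e}
  3. kcA   = {a, d, b, e}
  4. ckcA  = ∅
applying k or c yields no new set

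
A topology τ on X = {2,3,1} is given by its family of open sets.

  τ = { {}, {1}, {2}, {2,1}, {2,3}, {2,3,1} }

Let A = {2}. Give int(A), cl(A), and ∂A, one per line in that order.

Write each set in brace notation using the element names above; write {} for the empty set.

int(A) = {2}
cl(A)  = {2,3}
∂A     = {3}

open subsets of A: {}, {2}; so int(A) = {2}
closure: X∖int(X∖A) = X∖{1} = {2,3}
∂A = {2,3} minus {2} = {3}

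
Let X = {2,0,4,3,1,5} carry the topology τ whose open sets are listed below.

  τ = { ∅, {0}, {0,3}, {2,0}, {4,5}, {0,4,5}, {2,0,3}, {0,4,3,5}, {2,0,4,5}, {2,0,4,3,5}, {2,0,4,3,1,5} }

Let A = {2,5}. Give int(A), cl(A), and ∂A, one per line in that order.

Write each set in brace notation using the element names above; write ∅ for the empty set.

interior: largest open inside A is ∅ (from ∅)
cl via duality: int({0,4,3,1}) = {0,3}, so X∖{0,3} = {2,4,1,5}
cl∖int = {2,4,1,5}

int(A) = ∅
cl(A)  = {2,4,1,5}
∂A     = {2,4,1,5}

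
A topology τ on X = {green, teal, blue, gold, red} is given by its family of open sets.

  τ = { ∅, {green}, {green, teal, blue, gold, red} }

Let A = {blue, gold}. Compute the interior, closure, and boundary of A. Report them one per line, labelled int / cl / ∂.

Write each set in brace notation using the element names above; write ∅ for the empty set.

opens ⊆ A: ∅; union → int = ∅
complement {green, teal, red}; its interior {green}; cl(A) = X∖{green} = {teal, blue, gold, red}
boundary = {teal, blue, gold, red} ∖ ∅ = {teal, blue, gold, red}

int(A) = ∅
cl(A)  = {teal, blue, gold, red}
∂A     = {teal, blue, gold, red}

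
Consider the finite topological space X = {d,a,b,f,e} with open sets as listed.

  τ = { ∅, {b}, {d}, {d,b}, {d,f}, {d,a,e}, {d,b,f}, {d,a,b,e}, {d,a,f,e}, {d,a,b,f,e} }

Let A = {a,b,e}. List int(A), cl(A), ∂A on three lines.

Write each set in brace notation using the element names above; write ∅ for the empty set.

interior: largest open inside A is {b} (from ∅, {b})
cl via duality: int({d,f}) = {d,f}, so X∖{d,f} = {a,b,e}
cl∖int = {a,e}

int(A) = {b}
cl(A)  = {a,b,e}
∂A     = {a,e}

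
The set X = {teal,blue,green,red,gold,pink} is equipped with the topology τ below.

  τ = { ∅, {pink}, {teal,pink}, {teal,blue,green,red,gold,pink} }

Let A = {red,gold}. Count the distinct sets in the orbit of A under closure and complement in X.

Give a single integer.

complement {teal,blue,green,pink}; its interior {teal,pink}; cl(A) = X∖{teal,pink} = {blue,green,red,gold}
With k = closure, c = complement:
  1. A     = {red,gold}
  2. kA    = {blue,green,red,gold}
  3. cA    = {teal,blue,green,pink}
  4. ckA   = {teal,pink}
  5. kcA   = {teal,blue,green,red,gold,pink}
  6. ckcA  = ∅
k, c of each give nothing new

6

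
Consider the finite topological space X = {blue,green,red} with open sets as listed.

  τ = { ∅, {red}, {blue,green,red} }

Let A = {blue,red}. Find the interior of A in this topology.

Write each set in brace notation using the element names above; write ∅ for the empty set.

{red}

open subsets of A: ∅, {red}; so int(A) = {red}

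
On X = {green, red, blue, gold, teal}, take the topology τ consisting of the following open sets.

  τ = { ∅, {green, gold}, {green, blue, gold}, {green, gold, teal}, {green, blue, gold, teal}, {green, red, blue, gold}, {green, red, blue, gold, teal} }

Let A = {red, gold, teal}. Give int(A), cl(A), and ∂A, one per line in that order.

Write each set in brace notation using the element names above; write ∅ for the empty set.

int(A) = ∅
cl(A)  = {green, red, blue, gold, teal}
∂A     = {green, red, blue, gold, teal}

U open, U⊆A: ∅. int(A) = ⋃ = ∅
X∖A={green, blue}, int(X∖A)=∅, hence cl(A)={green, red, blue, gold, teal}
∂A: remove int from cl → {green, red, blue, gold, teal}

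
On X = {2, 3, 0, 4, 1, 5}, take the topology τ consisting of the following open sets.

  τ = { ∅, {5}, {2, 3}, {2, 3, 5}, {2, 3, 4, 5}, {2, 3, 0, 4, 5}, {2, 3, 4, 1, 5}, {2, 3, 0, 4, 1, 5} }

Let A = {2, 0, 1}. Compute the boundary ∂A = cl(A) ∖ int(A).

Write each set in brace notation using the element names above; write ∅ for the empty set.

opens ⊆ A: ∅; union → int = ∅
complement {3, 4, 5}; its interior {5}; cl(A) = X∖{5} = {2, 3, 0, 4, 1}
boundary = {2, 3, 0, 4, 1} ∖ ∅ = {2, 3, 0, 4, 1}

{2, 3, 0, 4, 1}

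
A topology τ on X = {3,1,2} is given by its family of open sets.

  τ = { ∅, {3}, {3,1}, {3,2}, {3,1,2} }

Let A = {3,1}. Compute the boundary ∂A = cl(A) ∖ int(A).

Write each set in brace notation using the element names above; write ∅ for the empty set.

{2}

U open, U⊆A: ∅, {3}, {3,1}. int(A) = ⋃ = {3,1}
X∖A={2}, int(X∖A)=∅, hence cl(A)={3,1,2}
∂A: remove int from cl → {2}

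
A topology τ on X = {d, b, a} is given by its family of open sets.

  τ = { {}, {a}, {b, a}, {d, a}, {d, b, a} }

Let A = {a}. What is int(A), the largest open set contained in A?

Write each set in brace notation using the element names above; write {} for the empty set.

{a}

interior: largest open inside A is {a} (from {}, {a})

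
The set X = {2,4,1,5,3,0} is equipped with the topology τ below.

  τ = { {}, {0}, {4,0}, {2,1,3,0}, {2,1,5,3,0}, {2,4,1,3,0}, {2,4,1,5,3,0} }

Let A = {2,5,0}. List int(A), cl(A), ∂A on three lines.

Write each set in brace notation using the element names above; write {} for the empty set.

interior: largest open inside A is {0} (from {}, {0})
cl via duality: int({4,1,3}) = {}, so X∖{} = {2,4,1,5,3,0}
cl∖int = {2,4,1,5,3}

int(A) = {0}
cl(A)  = {2,4,1,5,3,0}
∂A     = {2,4,1,5,3}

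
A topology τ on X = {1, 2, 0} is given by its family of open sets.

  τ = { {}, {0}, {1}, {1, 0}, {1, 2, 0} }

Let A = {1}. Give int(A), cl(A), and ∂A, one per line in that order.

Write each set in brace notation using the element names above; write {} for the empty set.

int(A) = {1}
cl(A)  = {1, 2}
∂A     = {2}

U open, U⊆A: {}, {1}. int(A) = ⋃ = {1}
X∖A={2, 0}, int(X∖A)={0}, hence cl(A)={1, 2}
∂A: remove int from cl → {2}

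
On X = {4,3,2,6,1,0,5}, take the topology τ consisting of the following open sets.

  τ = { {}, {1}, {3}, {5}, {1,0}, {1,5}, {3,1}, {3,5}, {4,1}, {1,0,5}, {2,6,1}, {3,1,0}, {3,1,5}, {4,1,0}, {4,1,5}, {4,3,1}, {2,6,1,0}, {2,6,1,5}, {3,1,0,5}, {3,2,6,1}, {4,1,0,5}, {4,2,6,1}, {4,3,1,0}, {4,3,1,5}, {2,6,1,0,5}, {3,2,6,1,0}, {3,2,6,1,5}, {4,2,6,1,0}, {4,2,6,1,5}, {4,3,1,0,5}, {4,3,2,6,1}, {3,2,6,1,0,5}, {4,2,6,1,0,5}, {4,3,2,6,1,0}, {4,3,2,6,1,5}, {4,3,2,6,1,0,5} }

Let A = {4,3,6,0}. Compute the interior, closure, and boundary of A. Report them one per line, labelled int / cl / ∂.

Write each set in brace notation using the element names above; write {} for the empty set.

int(A) = {3}
cl(A)  = {4,3,2,6,0}
∂A     = {4,2,6,0}

U open, U⊆A: {}, {3}. int(A) = ⋃ = {3}
X∖A={2,1,5}, int(X∖A)={1,5}, hence cl(A)={4,3,2,6,0}
∂A: remove int from cl → {4,2,6,0}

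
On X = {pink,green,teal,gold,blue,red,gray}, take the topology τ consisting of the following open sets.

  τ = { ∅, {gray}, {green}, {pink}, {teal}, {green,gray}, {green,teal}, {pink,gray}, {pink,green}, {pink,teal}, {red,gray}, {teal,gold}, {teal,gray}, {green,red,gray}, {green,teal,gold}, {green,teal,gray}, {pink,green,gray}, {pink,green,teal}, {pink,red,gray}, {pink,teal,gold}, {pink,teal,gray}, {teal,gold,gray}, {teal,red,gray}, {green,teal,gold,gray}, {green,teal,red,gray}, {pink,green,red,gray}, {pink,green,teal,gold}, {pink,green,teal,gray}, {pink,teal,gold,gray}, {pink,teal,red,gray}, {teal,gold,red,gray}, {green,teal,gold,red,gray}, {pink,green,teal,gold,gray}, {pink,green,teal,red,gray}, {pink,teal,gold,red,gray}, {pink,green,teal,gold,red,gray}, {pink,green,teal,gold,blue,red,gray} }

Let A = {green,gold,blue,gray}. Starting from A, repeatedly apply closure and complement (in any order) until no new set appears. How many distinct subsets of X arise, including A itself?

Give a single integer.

cl via duality: int({pink,teal,red}) = {pink,teal}, so X∖{pink,teal} = {green,gold,blue,red,gray}
Write k for closure, c for complement:
  1. A     = {green,gold,blue,gray}
  2. kA    = {green,gold,blue,red,gray}
  3. cA    = {pink,teal,red}
  4. ckA   = {pink,teal}
  5. kcA   = {pink,teal,gold,blue,red}
  6. kckA  = {pink,teal,gold,blue}
  7. ckcA  = {green,gray}
  8. ckckA = {green,red,gray}
  9. kckcA = {green,blue,red,gray}
  10. ckckcA = {pink,teal,gold}
applying k or c yields no new set

10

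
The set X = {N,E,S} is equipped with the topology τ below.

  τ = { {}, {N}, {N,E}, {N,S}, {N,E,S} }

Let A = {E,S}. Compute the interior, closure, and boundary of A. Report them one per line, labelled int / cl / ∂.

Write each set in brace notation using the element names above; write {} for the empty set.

int(A) = {}
cl(A)  = {E,S}
∂A     = {E,S}

open subsets of A: {}; so int(A) = {}
closure: X∖int(X∖A) = X∖{N} = {E,S}
∂A = {E,S} minus {} = {E,S}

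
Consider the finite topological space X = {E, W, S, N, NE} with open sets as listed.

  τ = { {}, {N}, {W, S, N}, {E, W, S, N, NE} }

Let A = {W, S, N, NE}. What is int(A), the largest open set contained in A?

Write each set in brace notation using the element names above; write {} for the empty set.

interior: largest open inside A is {W, S, N} (from {}, {N}, {W, S, N})

{W, S, N}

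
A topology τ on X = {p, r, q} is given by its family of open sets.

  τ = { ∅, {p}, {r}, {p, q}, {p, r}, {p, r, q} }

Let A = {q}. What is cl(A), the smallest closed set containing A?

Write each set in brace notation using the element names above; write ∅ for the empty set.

{q}

cl via duality: int({p, r}) = {p, r}, so X∖{p, r} = {q}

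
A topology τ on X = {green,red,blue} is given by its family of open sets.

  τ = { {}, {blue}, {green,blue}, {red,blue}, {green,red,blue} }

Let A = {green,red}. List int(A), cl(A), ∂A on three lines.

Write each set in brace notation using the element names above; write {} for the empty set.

U open, U⊆A: {}. int(A) = ⋃ = {}
X∖A={blue}, int(X∖A)={blue}, hence cl(A)={green,red}
∂A: remove int from cl → {green,red}

int(A) = {}
cl(A)  = {green,red}
∂A     = {green,red}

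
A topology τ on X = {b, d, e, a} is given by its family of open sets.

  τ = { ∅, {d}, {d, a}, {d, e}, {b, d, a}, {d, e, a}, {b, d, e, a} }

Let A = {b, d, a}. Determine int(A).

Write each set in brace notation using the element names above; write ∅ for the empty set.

{b, d, a}

open subsets of A: ∅, {d}, {d, a}, {b, d, a}; so int(A) = {b, d, a}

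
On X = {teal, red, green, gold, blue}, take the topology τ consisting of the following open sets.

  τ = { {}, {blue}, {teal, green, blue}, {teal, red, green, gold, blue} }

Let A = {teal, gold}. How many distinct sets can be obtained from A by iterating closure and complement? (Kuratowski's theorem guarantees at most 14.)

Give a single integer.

complement {red, green, blue}; its interior {blue}; cl(A) = X∖{blue} = {teal, red, green, gold}
With k = closure, c = complement:
  1. A     = {teal, gold}
  2. kA    = {teal, red, green, gold}
  3. cA    = {red, green, blue}
  4. ckA   = {blue}
  5. kcA   = {teal, red, green, gold, blue}
  6. ckcA  = {}
k, c of each give nothing new

6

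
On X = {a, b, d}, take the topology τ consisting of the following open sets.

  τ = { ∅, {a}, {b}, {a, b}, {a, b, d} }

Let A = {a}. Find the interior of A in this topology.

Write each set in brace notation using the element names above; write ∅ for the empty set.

opens ⊆ A: ∅, {a}; union → int = {a}

{a}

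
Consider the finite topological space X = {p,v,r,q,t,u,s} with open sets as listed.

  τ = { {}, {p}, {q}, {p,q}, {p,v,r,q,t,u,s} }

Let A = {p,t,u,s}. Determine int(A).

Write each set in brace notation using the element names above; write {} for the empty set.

U open, U⊆A: {}, {p}. int(A) = ⋃ = {p}

{p}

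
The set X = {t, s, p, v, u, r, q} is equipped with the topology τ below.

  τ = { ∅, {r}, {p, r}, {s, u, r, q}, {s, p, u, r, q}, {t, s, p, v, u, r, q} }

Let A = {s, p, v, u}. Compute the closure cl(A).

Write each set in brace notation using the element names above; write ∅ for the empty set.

{t, s, p, v, u, q}

closure: X∖int(X∖A) = X∖{r} = {t, s, p, v, u, q}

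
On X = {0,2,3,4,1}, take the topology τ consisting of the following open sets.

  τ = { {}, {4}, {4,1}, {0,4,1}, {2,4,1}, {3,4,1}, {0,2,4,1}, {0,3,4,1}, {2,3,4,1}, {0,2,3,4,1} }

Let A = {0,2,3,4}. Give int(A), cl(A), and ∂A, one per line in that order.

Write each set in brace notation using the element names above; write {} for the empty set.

open subsets of A: {}, {4}; so int(A) = {4}
closure: X∖int(X∖A) = X∖{} = {0,2,3,4,1}
∂A = {0,2,3,4,1} minus {4} = {0,2,3,1}

int(A) = {4}
cl(A)  = {0,2,3,4,1}
∂A     = {0,2,3,1}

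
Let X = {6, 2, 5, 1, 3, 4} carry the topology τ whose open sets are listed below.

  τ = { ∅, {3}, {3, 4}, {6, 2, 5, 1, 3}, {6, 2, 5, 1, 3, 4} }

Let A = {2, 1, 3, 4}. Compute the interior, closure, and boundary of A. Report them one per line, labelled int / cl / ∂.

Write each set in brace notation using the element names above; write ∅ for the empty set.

U open, U⊆A: ∅, {3}, {3, 4}. int(A) = ⋃ = {3, 4}
X∖A={6, 5}, int(X∖A)=∅, hence cl(A)={6, 2, 5, 1, 3, 4}
∂A: remove int from cl → {6, 2, 5, 1}

int(A) = {3, 4}
cl(A)  = {6, 2, 5, 1, 3, 4}
∂A     = {6, 2, 5, 1}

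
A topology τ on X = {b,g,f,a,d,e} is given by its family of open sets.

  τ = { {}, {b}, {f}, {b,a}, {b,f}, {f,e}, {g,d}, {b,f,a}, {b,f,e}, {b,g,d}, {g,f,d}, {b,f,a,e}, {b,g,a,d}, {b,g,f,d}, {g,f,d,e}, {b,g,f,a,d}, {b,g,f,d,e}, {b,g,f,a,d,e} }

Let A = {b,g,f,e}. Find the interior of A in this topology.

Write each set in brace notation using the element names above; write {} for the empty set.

{b,f,e}

U open, U⊆A: {}, {f}, {b}, {b,f}, {f,e}, {b,f,e}. int(A) = ⋃ = {b,f,e}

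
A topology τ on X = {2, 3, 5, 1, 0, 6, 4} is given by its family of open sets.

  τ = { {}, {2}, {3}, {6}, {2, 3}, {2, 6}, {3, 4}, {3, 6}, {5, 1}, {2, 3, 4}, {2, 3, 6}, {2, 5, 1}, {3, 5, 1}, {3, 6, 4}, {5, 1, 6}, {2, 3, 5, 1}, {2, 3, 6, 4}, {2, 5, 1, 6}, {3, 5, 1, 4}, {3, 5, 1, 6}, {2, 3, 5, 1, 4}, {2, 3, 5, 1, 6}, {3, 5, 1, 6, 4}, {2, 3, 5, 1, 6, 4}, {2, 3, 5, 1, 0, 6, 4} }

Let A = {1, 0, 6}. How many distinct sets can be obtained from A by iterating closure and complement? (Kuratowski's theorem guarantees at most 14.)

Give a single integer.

X∖A={2, 3, 5, 4}, int(X∖A)={2, 3, 4}, hence cl(A)={5, 1, 0, 6}
Orbit (k=closure, c=complement):
  1. A     = {1, 0, 6}
  2. kA    = {5, 1, 0, 6}
  3. cA    = {2, 3, 5, 4}
  4. ckA   = {2, 3, 4}
  5. kcA   = {2, 3, 5, 1, 0, 4}
  6. kckA  = {2, 3, 0, 4}
  7. ckcA  = {6}
  8. ckckA = {5, 1, 6}
  9. kckcA = {0, 6}
  10. ckckcA = {2, 3, 5, 1, 4}
(closed under both — stop)

10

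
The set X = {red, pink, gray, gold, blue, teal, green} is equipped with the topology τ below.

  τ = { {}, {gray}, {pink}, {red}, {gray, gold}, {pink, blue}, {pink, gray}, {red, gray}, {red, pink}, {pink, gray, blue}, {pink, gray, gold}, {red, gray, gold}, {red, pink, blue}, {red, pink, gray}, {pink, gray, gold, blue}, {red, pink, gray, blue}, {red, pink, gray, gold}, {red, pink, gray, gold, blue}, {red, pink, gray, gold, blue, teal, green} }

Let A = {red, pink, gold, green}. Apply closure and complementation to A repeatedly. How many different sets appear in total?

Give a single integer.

10

complement {gray, blue, teal}; its interior {gray}; cl(A) = X∖{gray} = {red, pink, gold, blue, teal, green}
With k = closure, c = complement:
  1. A     = {red, pink, gold, green}
  2. kA    = {red, pink, gold, blue, teal, green}
  3. cA    = {gray, blue, teal}
  4. ckA   = {gray}
  5. kcA   = {gray, gold, blue, teal, green}
  6. kckA  = {gray, gold, teal, green}
  7. ckcA  = {red, pink}
  8. ckckA = {red, pink, blue}
  9. kckcA = {red, pink, blue, teal, green}
  10. ckckcA = {gray, gold}
k, c of each give nothing new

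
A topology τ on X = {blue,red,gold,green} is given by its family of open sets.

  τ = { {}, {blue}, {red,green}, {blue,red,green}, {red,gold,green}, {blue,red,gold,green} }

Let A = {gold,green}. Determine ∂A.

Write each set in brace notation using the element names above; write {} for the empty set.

opens ⊆ A: {}; union → int = {}
complement {blue,red}; its interior {blue}; cl(A) = X∖{blue} = {red,gold,green}
boundary = {red,gold,green} ∖ {} = {red,gold,green}

{red,gold,green}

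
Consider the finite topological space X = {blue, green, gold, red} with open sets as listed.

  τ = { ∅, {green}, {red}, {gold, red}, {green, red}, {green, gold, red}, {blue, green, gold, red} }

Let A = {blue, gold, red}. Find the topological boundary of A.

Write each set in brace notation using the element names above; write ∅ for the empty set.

{blue}

interior: largest open inside A is {gold, red} (from ∅, {red}, {gold, red})
cl via duality: int({green}) = {green}, so X∖{green} = {blue, gold, red}
cl∖int = {blue}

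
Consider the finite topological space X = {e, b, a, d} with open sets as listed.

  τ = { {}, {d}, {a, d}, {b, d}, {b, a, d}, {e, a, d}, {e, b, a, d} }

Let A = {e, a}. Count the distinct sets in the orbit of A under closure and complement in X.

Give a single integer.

closure: X∖int(X∖A) = X∖{b, d} = {e, a}
Let k=closure and c=complement:
  1. A     = {e, a}
  2. cA    = {b, d}
  3. kcA   = {e, b, a, d}
  4. ckcA  = {}
— saturated at 4

4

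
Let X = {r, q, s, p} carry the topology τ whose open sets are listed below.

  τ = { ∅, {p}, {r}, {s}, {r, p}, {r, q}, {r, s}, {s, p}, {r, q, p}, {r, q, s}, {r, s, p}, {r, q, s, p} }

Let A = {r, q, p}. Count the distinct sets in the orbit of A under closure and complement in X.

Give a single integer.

X∖A={s}, int(X∖A)={s}, hence cl(A)={r, q, p}
Orbit (k=closure, c=complement):
  1. A     = {r, q, p}
  2. cA    = {s}
(closed under both — stop)

2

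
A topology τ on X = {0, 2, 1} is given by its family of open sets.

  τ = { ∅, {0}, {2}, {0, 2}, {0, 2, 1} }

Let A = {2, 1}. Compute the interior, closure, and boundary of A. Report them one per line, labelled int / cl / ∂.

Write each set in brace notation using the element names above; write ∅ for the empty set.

open subsets of A: ∅, {2}; so int(A) = {2}
closure: X∖int(X∖A) = X∖{0} = {2, 1}
∂A = {2, 1} minus {2} = {1}

int(A) = {2}
cl(A)  = {2, 1}
∂A     = {1}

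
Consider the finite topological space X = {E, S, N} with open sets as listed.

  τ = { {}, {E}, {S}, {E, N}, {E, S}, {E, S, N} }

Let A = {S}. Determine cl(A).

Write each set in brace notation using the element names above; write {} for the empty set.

closure: X∖int(X∖A) = X∖{E, N} = {S}

{S}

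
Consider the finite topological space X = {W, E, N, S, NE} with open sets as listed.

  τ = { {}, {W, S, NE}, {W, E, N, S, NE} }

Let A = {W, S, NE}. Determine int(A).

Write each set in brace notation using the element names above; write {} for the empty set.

open subsets of A: {}, {W, S, NE}; so int(A) = {W, S, NE}

{W, S, NE}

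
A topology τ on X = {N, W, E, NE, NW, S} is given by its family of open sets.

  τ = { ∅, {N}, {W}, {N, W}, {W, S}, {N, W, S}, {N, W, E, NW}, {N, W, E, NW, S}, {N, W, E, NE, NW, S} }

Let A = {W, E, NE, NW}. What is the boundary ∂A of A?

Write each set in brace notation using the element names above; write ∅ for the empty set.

{E, NE, NW, S}

opens ⊆ A: ∅, {W}; union → int = {W}
complement {N, S}; its interior {N}; cl(A) = X∖{N} = {W, E, NE, NW, S}
boundary = {W, E, NE, NW, S} ∖ {W} = {E, NE, NW, S}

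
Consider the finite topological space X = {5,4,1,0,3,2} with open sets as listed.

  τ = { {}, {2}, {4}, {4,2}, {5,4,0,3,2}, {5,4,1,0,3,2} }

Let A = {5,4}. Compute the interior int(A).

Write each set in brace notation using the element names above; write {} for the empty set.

U open, U⊆A: {}, {4}. int(A) = ⋃ = {4}

{4}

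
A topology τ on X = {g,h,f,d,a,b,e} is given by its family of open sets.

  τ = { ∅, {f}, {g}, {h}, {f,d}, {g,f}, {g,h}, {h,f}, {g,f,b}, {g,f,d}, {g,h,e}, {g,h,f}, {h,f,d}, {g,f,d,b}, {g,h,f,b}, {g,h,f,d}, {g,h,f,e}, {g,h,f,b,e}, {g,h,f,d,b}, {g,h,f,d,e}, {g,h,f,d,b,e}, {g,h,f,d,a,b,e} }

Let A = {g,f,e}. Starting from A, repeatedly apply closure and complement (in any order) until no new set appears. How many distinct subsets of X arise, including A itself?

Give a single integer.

X∖A={h,d,a,b}, int(X∖A)={h}, hence cl(A)={g,f,d,a,b,e}
Orbit (k=closure, c=complement):
  1. A     = {g,f,e}
  2. kA    = {g,f,d,a,b,e}
  3. cA    = {h,d,a,b}
  4. ckA   = {h}
  5. kcA   = {h,d,a,b,e}
  6. kckA  = {h,a,e}
  7. ckcA  = {g,f}
  8. ckckA = {g,f,d,b}
(closed under both — stop)

8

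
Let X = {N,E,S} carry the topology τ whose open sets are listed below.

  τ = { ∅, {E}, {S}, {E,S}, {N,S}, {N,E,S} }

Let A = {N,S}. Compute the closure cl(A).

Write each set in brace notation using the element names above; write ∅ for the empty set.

{N,S}

closure: X∖int(X∖A) = X∖{E} = {N,S}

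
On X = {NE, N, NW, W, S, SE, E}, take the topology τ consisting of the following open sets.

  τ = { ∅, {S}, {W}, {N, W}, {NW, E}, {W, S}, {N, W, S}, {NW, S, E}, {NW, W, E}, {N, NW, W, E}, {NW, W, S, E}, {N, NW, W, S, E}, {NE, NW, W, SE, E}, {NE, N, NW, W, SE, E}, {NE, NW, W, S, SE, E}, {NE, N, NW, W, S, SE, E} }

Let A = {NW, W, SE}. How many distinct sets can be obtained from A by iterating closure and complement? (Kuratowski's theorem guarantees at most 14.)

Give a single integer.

X∖A={NE, N, S, E}, int(X∖A)={S}, hence cl(A)={NE, N, NW, W, SE, E}
Orbit (k=closure, c=complement):
  1. A     = {NW, W, SE}
  2. kA    = {NE, N, NW, W, SE, E}
  3. cA    = {NE, N, S, E}
  4. ckA   = {S}
  5. kcA   = {NE, N, NW, S, SE, E}
  6. ckcA  = {W}
  7. kckcA = {NE, N, W, SE}
  8. ckckcA = {NW, S, E}
  9. kckckcA = {NE, NW, S, SE, E}
  10. ckckckcA = {N, W}
(closed under both — stop)

10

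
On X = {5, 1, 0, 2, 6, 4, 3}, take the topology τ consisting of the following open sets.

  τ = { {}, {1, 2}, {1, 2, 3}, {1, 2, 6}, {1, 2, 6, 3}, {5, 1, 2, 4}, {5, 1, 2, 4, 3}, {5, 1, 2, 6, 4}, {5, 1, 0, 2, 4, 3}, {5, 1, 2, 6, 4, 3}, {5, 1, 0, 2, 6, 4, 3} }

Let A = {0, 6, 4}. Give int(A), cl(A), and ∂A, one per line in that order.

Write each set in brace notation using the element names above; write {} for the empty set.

int(A) = {}
cl(A)  = {5, 0, 6, 4}
∂A     = {5, 0, 6, 4}

interior: largest open inside A is {} (from {})
cl via duality: int({5, 1, 2, 3}) = {1, 2, 3}, so X∖{1, 2, 3} = {5, 0, 6, 4}
cl∖int = {5, 0, 6, 4}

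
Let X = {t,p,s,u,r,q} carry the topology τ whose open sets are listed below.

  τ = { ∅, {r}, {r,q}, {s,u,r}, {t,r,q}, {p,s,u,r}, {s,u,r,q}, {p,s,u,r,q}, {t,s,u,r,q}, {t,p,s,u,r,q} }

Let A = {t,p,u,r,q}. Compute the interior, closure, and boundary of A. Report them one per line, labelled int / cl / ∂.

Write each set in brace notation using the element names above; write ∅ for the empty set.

interior: largest open inside A is {t,r,q} (from ∅, {r}, {r,q}, {t,r,q})
cl via duality: int({s}) = ∅, so X∖∅ = {t,p,s,u,r,q}
cl∖int = {p,s,u}

int(A) = {t,r,q}
cl(A)  = {t,p,s,u,r,q}
∂A     = {p,s,u}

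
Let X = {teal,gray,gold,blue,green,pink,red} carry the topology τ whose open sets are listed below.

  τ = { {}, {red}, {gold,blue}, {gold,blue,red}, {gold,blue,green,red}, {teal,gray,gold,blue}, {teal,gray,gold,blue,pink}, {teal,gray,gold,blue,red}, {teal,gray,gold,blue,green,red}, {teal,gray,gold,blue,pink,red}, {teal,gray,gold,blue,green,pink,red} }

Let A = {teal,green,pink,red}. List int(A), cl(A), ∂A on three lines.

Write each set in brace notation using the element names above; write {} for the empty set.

int(A) = {red}
cl(A)  = {teal,gray,green,pink,red}
∂A     = {teal,gray,green,pink}

open subsets of A: {}, {red}; so int(A) = {red}
closure: X∖int(X∖A) = X∖{gold,blue} = {teal,gray,green,pink,red}
∂A = {teal,gray,green,pink,red} minus {red} = {teal,gray,green,pink}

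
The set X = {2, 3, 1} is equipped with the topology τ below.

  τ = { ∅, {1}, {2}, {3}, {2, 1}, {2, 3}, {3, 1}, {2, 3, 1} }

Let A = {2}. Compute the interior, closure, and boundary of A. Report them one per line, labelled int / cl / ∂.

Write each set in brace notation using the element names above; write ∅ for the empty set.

int(A) = {2}
cl(A)  = {2}
∂A     = ∅

open subsets of A: ∅, {2}; so int(A) = {2}
closure: X∖int(X∖A) = X∖{3, 1} = {2}
∂A = {2} minus {2} = ∅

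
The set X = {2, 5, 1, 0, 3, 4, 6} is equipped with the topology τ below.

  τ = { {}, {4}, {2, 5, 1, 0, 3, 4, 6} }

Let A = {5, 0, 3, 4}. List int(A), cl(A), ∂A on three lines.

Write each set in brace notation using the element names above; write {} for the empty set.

int(A) = {4}
cl(A)  = {2, 5, 1, 0, 3, 4, 6}
∂A     = {2, 5, 1, 0, 3, 6}

U open, U⊆A: {}, {4}. int(A) = ⋃ = {4}
X∖A={2, 1, 6}, int(X∖A)={}, hence cl(A)={2, 5, 1, 0, 3, 4, 6}
∂A: remove int from cl → {2, 5, 1, 0, 3, 6}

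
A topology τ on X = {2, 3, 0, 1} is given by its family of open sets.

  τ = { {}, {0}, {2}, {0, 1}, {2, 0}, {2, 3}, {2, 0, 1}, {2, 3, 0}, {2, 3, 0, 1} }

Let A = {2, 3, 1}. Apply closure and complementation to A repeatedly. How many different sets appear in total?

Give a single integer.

4

X∖A={0}, int(X∖A)={0}, hence cl(A)={2, 3, 1}
Orbit (k=closure, c=complement):
  1. A     = {2, 3, 1}
  2. cA    = {0}
  3. kcA   = {0, 1}
  4. ckcA  = {2, 3}
(closed under both — stop)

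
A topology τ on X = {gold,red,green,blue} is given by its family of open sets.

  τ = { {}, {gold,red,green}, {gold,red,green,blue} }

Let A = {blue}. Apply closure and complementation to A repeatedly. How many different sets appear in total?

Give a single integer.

X∖A={gold,red,green}, int(X∖A)={gold,red,green}, hence cl(A)={blue}
Orbit (k=closure, c=complement):
  1. A     = {blue}
  2. cA    = {gold,red,green}
  3. kcA   = {gold,red,green,blue}
  4. ckcA  = {}
(closed under both — stop)

4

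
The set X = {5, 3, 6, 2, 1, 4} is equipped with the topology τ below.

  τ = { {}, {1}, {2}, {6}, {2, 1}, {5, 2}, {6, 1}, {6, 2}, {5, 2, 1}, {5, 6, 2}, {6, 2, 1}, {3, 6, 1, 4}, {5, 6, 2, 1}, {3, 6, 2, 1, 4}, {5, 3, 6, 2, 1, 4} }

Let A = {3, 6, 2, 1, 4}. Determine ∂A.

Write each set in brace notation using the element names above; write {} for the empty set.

interior: largest open inside A is {3, 6, 2, 1, 4} (from {}, {2}, {6}, {1}, {2, 1}, {6, 1}, {6, 2}, {6, 2, 1}, {3, 6, 1, 4}, {3, 6, 2, 1, 4})
cl via duality: int({5}) = {}, so X∖{} = {5, 3, 6, 2, 1, 4}
cl∖int = {5}

{5}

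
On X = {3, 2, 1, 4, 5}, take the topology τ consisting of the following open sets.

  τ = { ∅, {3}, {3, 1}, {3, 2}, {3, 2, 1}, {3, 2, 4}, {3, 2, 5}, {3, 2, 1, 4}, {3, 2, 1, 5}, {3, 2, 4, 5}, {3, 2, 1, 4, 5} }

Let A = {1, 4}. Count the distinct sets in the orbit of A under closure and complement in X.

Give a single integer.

cl via duality: int({3, 2, 5}) = {3, 2, 5}, so X∖{3, 2, 5} = {1, 4}
Write k for closure, c for complement:
  1. A     = {1, 4}
  2. cA    = {3, 2, 5}
  3. kcA   = {3, 2, 1, 4, 5}
  4. ckcA  = ∅
applying k or c yields no new set

4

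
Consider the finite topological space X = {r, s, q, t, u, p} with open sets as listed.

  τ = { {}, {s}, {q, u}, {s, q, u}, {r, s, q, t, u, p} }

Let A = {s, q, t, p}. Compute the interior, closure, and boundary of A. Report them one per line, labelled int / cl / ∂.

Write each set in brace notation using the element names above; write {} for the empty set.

open subsets of A: {}, {s}; so int(A) = {s}
closure: X∖int(X∖A) = X∖{} = {r, s, q, t, u, p}
∂A = {r, s, q, t, u, p} minus {s} = {r, q, t, u, p}

int(A) = {s}
cl(A)  = {r, s, q, t, u, p}
∂A     = {r, q, t, u, p}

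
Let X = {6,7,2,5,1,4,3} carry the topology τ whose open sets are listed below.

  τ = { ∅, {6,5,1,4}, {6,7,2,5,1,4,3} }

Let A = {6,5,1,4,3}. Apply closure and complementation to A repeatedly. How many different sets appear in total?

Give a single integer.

X∖A={7,2}, int(X∖A)=∅, hence cl(A)={6,7,2,5,1,4,3}
Orbit (k=closure, c=complement):
  1. A     = {6,5,1,4,3}
  2. kA    = {6,7,2,5,1,4,3}
  3. cA    = {7,2}
  4. ckA   = ∅
  5. kcA   = {7,2,3}
  6. ckcA  = {6,5,1,4}
(closed under both — stop)

6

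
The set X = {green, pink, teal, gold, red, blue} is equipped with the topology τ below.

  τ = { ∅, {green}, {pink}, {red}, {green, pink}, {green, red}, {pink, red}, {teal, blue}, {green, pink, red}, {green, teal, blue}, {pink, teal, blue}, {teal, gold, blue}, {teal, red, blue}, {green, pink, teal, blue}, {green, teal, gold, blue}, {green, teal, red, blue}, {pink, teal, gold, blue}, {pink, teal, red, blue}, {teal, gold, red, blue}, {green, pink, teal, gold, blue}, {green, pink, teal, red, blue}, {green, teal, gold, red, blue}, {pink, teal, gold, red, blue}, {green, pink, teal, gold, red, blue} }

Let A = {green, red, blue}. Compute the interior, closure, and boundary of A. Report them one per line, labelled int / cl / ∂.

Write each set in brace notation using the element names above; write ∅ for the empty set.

open subsets of A: ∅, {green}, {red}, {green, red}; so int(A) = {green, red}
closure: X∖int(X∖A) = X∖{pink} = {green, teal, gold, red, blue}
∂A = {green, teal, gold, red, blue} minus {green, red} = {teal, gold, blue}

int(A) = {green, red}
cl(A)  = {green, teal, gold, red, blue}
∂A     = {teal, gold, blue}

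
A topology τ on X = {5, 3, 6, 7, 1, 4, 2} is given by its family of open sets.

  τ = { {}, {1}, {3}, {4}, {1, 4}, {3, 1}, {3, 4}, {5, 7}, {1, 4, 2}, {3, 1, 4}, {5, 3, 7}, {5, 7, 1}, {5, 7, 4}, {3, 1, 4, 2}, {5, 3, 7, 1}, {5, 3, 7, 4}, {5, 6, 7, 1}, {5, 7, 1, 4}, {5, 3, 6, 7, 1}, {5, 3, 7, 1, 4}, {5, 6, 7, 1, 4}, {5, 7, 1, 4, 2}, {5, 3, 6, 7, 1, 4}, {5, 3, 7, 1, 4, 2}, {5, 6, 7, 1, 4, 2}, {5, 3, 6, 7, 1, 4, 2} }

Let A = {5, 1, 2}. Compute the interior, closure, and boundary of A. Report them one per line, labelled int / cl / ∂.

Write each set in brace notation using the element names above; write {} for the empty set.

int(A) = {1}
cl(A)  = {5, 6, 7, 1, 2}
∂A     = {5, 6, 7, 2}

interior: largest open inside A is {1} (from {}, {1})
cl via duality: int({3, 6, 7, 4}) = {3, 4}, so X∖{3, 4} = {5, 6, 7, 1, 2}
cl∖int = {5, 6, 7, 2}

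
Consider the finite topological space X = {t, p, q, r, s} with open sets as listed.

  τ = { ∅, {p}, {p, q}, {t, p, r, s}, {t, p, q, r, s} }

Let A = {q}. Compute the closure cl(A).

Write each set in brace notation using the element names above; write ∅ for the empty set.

X∖A={t, p, r, s}, int(X∖A)={t, p, r, s}, hence cl(A)={q}

{q}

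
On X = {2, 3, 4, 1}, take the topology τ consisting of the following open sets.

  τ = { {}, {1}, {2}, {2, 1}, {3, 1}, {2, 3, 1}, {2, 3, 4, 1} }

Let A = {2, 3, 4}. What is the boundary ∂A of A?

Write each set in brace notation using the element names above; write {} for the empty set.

interior: largest open inside A is {2} (from {}, {2})
cl via duality: int({1}) = {1}, so X∖{1} = {2, 3, 4}
cl∖int = {3, 4}

{3, 4}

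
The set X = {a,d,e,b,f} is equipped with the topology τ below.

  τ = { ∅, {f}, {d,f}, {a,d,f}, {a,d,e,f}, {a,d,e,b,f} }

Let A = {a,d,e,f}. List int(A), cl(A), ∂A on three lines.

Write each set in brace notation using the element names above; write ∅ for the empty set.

int(A) = {a,d,e,f}
cl(A)  = {a,d,e,b,f}
∂A     = {b}

open subsets of A: ∅, {f}, {d,f}, {a,d,f}, {a,d,e,f}; so int(A) = {a,d,e,f}
closure: X∖int(X∖A) = X∖∅ = {a,d,e,b,f}
∂A = {a,d,e,b,f} minus {a,d,e,f} = {b}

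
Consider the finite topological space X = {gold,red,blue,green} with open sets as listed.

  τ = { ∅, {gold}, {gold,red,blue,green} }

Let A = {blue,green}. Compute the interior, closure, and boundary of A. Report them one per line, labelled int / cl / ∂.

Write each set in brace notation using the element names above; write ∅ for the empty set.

open subsets of A: ∅; so int(A) = ∅
closure: X∖int(X∖A) = X∖{gold} = {red,blue,green}
∂A = {red,blue,green} minus ∅ = {red,blue,green}

int(A) = ∅
cl(A)  = {red,blue,green}
∂A     = {red,blue,green}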